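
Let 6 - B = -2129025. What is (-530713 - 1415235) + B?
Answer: 183083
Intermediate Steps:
B = 2129031 (B = 6 - 1*(-2129025) = 6 + 2129025 = 2129031)
(-530713 - 1415235) + B = (-530713 - 1415235) + 2129031 = -1945948 + 2129031 = 183083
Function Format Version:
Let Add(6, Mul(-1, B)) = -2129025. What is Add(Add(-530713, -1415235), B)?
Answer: 183083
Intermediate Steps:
B = 2129031 (B = Add(6, Mul(-1, -2129025)) = Add(6, 2129025) = 2129031)
Add(Add(-530713, -1415235), B) = Add(Add(-530713, -1415235), 2129031) = Add(-1945948, 2129031) = 183083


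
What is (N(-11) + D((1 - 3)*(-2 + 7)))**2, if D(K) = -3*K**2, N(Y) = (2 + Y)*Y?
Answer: 40401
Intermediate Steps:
N(Y) = Y*(2 + Y)
(N(-11) + D((1 - 3)*(-2 + 7)))**2 = (-11*(2 - 11) - 3*(1 - 3)**2*(-2 + 7)**2)**2 = (-11*(-9) - 3*(-2*5)**2)**2 = (99 - 3*(-10)**2)**2 = (99 - 3*100)**2 = (99 - 300)**2 = (-201)**2 = 40401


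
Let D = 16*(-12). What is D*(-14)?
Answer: 2688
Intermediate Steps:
D = -192
D*(-14) = -192*(-14) = 2688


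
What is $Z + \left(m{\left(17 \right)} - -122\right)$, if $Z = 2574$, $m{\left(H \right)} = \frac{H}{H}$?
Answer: $2697$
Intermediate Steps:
$m{\left(H \right)} = 1$
$Z + \left(m{\left(17 \right)} - -122\right) = 2574 + \left(1 - -122\right) = 2574 + \left(1 + 122\right) = 2574 + 123 = 2697$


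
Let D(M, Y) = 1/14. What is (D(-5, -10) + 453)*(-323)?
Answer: -2048789/14 ≈ -1.4634e+5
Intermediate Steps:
D(M, Y) = 1/14
(D(-5, -10) + 453)*(-323) = (1/14 + 453)*(-323) = (6343/14)*(-323) = -2048789/14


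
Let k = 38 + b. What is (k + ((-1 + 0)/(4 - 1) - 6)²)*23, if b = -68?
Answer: 2093/9 ≈ 232.56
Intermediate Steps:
k = -30 (k = 38 - 68 = -30)
(k + ((-1 + 0)/(4 - 1) - 6)²)*23 = (-30 + ((-1 + 0)/(4 - 1) - 6)²)*23 = (-30 + (-1/3 - 6)²)*23 = (-30 + (-1*⅓ - 6)²)*23 = (-30 + (-⅓ - 6)²)*23 = (-30 + (-19/3)²)*23 = (-30 + 361/9)*23 = (91/9)*23 = 2093/9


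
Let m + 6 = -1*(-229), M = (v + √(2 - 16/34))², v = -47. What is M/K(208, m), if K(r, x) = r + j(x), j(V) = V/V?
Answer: 37579/3553 - 94*√442/3553 ≈ 10.020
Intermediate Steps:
M = (-47 + √442/17)² (M = (-47 + √(2 - 16/34))² = (-47 + √(2 - 16*1/34))² = (-47 + √(2 - 8/17))² = (-47 + √(26/17))² = (-47 + √442/17)² ≈ 2094.3)
j(V) = 1
m = 223 (m = -6 - 1*(-229) = -6 + 229 = 223)
K(r, x) = 1 + r (K(r, x) = r + 1 = 1 + r)
M/K(208, m) = (37579/17 - 94*√442/17)/(1 + 208) = (37579/17 - 94*√442/17)/209 = (37579/17 - 94*√442/17)*(1/209) = 37579/3553 - 94*√442/3553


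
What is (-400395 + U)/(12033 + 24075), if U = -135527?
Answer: -267961/18054 ≈ -14.842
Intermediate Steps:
(-400395 + U)/(12033 + 24075) = (-400395 - 135527)/(12033 + 24075) = -535922/36108 = -535922*1/36108 = -267961/18054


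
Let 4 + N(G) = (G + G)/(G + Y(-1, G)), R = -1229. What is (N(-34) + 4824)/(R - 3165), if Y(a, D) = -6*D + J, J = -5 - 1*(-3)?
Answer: -15571/14196 ≈ -1.0969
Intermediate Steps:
J = -2 (J = -5 + 3 = -2)
Y(a, D) = -2 - 6*D (Y(a, D) = -6*D - 2 = -2 - 6*D)
N(G) = -4 + 2*G/(-2 - 5*G) (N(G) = -4 + (G + G)/(G + (-2 - 6*G)) = -4 + (2*G)/(-2 - 5*G) = -4 + 2*G/(-2 - 5*G))
(N(-34) + 4824)/(R - 3165) = (2*(-4 - 11*(-34))/(2 + 5*(-34)) + 4824)/(-1229 - 3165) = (2*(-4 + 374)/(2 - 170) + 4824)/(-4394) = (2*370/(-168) + 4824)*(-1/4394) = (2*(-1/168)*370 + 4824)*(-1/4394) = (-185/42 + 4824)*(-1/4394) = (202423/42)*(-1/4394) = -15571/14196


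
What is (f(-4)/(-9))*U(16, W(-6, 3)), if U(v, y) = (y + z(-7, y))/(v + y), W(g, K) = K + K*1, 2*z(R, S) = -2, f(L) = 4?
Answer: -10/99 ≈ -0.10101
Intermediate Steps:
z(R, S) = -1 (z(R, S) = (½)*(-2) = -1)
W(g, K) = 2*K (W(g, K) = K + K = 2*K)
U(v, y) = (-1 + y)/(v + y) (U(v, y) = (y - 1)/(v + y) = (-1 + y)/(v + y))
(f(-4)/(-9))*U(16, W(-6, 3)) = (4/(-9))*((-1 + 2*3)/(16 + 2*3)) = (4*(-⅑))*((-1 + 6)/(16 + 6)) = -4*5/(9*22) = -2*5/99 = -4/9*5/22 = -10/99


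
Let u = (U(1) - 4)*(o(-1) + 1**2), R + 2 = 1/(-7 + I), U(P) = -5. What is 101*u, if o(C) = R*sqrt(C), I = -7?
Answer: -909 + 26361*I/14 ≈ -909.0 + 1882.9*I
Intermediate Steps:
R = -29/14 (R = -2 + 1/(-7 - 7) = -2 + 1/(-14) = -2 - 1/14 = -29/14 ≈ -2.0714)
o(C) = -29*sqrt(C)/14
u = -9 + 261*I/14 (u = (-5 - 4)*(-29*I/14 + 1**2) = -9*(-29*I/14 + 1) = -9*(1 - 29*I/14) = -9 + 261*I/14 ≈ -9.0 + 18.643*I)
101*u = 101*(-9 + 261*I/14) = -909 + 26361*I/14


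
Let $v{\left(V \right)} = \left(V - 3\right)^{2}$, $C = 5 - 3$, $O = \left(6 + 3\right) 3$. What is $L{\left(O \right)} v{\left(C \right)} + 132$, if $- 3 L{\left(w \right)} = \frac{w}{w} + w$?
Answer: $\frac{368}{3} \approx 122.67$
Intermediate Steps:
$O = 27$ ($O = 9 \cdot 3 = 27$)
$C = 2$ ($C = 5 - 3 = 2$)
$v{\left(V \right)} = \left(-3 + V\right)^{2}$
$L{\left(w \right)} = - \frac{1}{3} - \frac{w}{3}$ ($L{\left(w \right)} = - \frac{\frac{w}{w} + w}{3} = - \frac{1 + w}{3} = - \frac{1}{3} - \frac{w}{3}$)
$L{\left(O \right)} v{\left(C \right)} + 132 = \left(- \frac{1}{3} - 9\right) \left(-3 + 2\right)^{2} + 132 = \left(- \frac{1}{3} - 9\right) \left(-1\right)^{2} + 132 = \left(- \frac{28}{3}\right) 1 + 132 = - \frac{28}{3} + 132 = \frac{368}{3}$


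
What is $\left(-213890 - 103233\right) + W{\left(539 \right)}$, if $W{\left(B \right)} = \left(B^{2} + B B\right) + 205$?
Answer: $264124$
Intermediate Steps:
$W{\left(B \right)} = 205 + 2 B^{2}$ ($W{\left(B \right)} = \left(B^{2} + B^{2}\right) + 205 = 2 B^{2} + 205 = 205 + 2 B^{2}$)
$\left(-213890 - 103233\right) + W{\left(539 \right)} = \left(-213890 - 103233\right) + \left(205 + 2 \cdot 539^{2}\right) = -317123 + \left(205 + 2 \cdot 290521\right) = -317123 + \left(205 + 581042\right) = -317123 + 581247 = 264124$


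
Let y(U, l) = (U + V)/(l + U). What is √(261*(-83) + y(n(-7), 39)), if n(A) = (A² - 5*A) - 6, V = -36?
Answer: I*√32948877/39 ≈ 147.18*I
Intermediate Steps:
n(A) = -6 + A² - 5*A
y(U, l) = (-36 + U)/(U + l) (y(U, l) = (U - 36)/(l + U) = (-36 + U)/(U + l))
√(261*(-83) + y(n(-7), 39)) = √(261*(-83) + (-36 + (-6 + (-7)² - 5*(-7)))/((-6 + (-7)² - 5*(-7)) + 39)) = √(-21663 + (-36 + (-6 + 49 + 35))/((-6 + 49 + 35) + 39)) = √(-21663 + (-36 + 78)/(78 + 39)) = √(-21663 + 42/117) = √(-21663 + (1/117)*42) = √(-21663 + 14/39) = √(-844843/39) = I*√32948877/39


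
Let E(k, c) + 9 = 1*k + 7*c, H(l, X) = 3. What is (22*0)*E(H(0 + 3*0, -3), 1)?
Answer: 0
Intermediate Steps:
E(k, c) = -9 + k + 7*c (E(k, c) = -9 + (1*k + 7*c) = -9 + (k + 7*c) = -9 + k + 7*c)
(22*0)*E(H(0 + 3*0, -3), 1) = (22*0)*(-9 + 3 + 7*1) = 0*(-9 + 3 + 7) = 0*1 = 0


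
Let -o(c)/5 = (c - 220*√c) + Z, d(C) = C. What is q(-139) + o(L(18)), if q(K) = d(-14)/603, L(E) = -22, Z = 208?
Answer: -560804/603 + 1100*I*√22 ≈ -930.02 + 5159.5*I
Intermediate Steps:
q(K) = -14/603
o(c) = -1040 - 5*c + 1100*√c (o(c) = -5*((c - 220*√c) + 208) = -5*(208 + c - 220*√c) = -1040 - 5*c + 1100*√c)
q(-139) + o(L(18)) = -14/603 + (-1040 - 5*(-22) + 1100*√(-22)) = -14/603 + (-1040 + 110 + 1100*(I*√22)) = -14/603 + (-1040 + 110 + 1100*I*√22) = -14/603 + (-930 + 1100*I*√22) = -560804/603 + 1100*I*√22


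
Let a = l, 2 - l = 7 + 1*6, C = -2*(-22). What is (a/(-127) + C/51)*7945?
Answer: 48853805/6477 ≈ 7542.7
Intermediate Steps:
C = 44
l = -11 (l = 2 - (7 + 1*6) = 2 - (7 + 6) = 2 - 1*13 = 2 - 13 = -11)
a = -11
(a/(-127) + C/51)*7945 = (-11/(-127) + 44/51)*7945 = (-11*(-1/127) + 44*(1/51))*7945 = (11/127 + 44/51)*7945 = (6149/6477)*7945 = 48853805/6477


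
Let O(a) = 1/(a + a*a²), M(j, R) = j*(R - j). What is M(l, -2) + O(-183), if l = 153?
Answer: -145341409051/6128670 ≈ -23715.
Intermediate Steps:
O(a) = 1/(a + a³)
M(l, -2) + O(-183) = 153*(-2 - 1*153) + 1/(-183 + (-183)³) = 153*(-2 - 153) + 1/(-183 - 6128487) = 153*(-155) + 1/(-6128670) = -23715 - 1/6128670 = -145341409051/6128670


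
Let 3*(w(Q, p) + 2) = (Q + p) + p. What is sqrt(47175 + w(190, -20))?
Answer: 9*sqrt(583) ≈ 217.31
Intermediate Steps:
w(Q, p) = -2 + Q/3 + 2*p/3 (w(Q, p) = -2 + ((Q + p) + p)/3 = -2 + (Q + 2*p)/3 = -2 + (Q/3 + 2*p/3) = -2 + Q/3 + 2*p/3)
sqrt(47175 + w(190, -20)) = sqrt(47175 + (-2 + (1/3)*190 + (2/3)*(-20))) = sqrt(47175 + (-2 + 190/3 - 40/3)) = sqrt(47175 + 48) = sqrt(47223) = 9*sqrt(583)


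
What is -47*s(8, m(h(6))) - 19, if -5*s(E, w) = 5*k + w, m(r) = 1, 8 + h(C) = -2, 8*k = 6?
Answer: 513/20 ≈ 25.650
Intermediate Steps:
k = ¾ (k = (⅛)*6 = ¾ ≈ 0.75000)
h(C) = -10 (h(C) = -8 - 2 = -10)
s(E, w) = -¾ - w/5 (s(E, w) = -(5*(¾) + w)/5 = -(15/4 + w)/5 = -¾ - w/5)
-47*s(8, m(h(6))) - 19 = -47*(-¾ - ⅕*1) - 19 = -47*(-¾ - ⅕) - 19 = -47*(-19/20) - 19 = 893/20 - 19 = 513/20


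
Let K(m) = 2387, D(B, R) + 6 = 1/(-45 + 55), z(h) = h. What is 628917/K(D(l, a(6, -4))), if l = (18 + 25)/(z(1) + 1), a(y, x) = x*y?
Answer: 628917/2387 ≈ 263.48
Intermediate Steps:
l = 43/2 (l = (18 + 25)/(1 + 1) = 43/2 ≈ 21.500)
D(B, R) = -59/10 (D(B, R) = -6 + 1/(-45 + 55) = -6 + 1/10 = -6 + ⅒ = -59/10)
628917/K(D(l, a(6, -4))) = 628917/2387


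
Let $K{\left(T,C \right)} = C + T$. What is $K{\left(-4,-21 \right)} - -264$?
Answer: $239$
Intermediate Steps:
$K{\left(-4,-21 \right)} - -264 = \left(-21 - 4\right) - -264 = -25 + 264 = 239$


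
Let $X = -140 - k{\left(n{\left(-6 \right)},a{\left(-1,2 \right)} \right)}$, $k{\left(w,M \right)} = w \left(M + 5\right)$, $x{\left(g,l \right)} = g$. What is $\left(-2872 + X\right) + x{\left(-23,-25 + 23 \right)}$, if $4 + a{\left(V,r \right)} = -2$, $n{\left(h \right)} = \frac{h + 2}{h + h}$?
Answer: $- \frac{9104}{3} \approx -3034.7$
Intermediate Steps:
$n{\left(h \right)} = \frac{2 + h}{2 h}$
$a{\left(V,r \right)} = -6$ ($a{\left(V,r \right)} = -4 - 2 = -6$)
$k{\left(w,M \right)} = w \left(5 + M\right)$
$X = - \frac{419}{3}$ ($X = -140 - \frac{2 - 6}{2 \left(-6\right)} \left(5 - 6\right) = -140 - \frac{1}{2} \left(- \frac{1}{6}\right) \left(-4\right) \left(-1\right) = -140 - \frac{1}{3} \left(-1\right) = -140 - - \frac{1}{3} = -140 + \frac{1}{3} = - \frac{419}{3} \approx -139.67$)
$\left(-2872 + X\right) + x{\left(-23,-25 + 23 \right)} = \left(-2872 - \frac{419}{3}\right) - 23 = - \frac{9035}{3} - 23 = - \frac{9104}{3}$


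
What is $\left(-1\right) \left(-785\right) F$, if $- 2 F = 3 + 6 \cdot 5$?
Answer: $- \frac{25905}{2} \approx -12953.0$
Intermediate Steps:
$F = - \frac{33}{2}$ ($F = - \frac{3 + 6 \cdot 5}{2} = - \frac{3 + 30}{2} = \left(- \frac{1}{2}\right) 33 = - \frac{33}{2} \approx -16.5$)
$\left(-1\right) \left(-785\right) F = \left(-1\right) \left(-785\right) \left(- \frac{33}{2}\right) = 785 \left(- \frac{33}{2}\right) = - \frac{25905}{2}$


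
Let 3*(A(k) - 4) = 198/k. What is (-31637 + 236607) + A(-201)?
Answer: 13733236/67 ≈ 2.0497e+5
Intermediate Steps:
A(k) = 4 + 66/k (A(k) = 4 + (198/k)/3 = 4 + 66/k)
(-31637 + 236607) + A(-201) = (-31637 + 236607) + (4 + 66/(-201)) = 204970 + (4 + 66*(-1/201)) = 204970 + (4 - 22/67) = 204970 + 246/67 = 13733236/67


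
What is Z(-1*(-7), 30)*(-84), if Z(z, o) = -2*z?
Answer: 1176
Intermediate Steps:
Z(-1*(-7), 30)*(-84) = -(-2)*(-7)*(-84) = -2*7*(-84) = -14*(-84) = 1176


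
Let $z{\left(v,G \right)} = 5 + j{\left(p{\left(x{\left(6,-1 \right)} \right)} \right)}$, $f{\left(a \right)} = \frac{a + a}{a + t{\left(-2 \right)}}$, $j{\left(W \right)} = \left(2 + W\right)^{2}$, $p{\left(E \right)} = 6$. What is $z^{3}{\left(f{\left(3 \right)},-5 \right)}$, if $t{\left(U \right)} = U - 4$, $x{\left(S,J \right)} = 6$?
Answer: $328509$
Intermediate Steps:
$t{\left(U \right)} = -4 + U$
$f{\left(a \right)} = \frac{2 a}{-6 + a}$ ($f{\left(a \right)} = \frac{a + a}{a - 6} = \frac{2 a}{a - 6} = \frac{2 a}{-6 + a}$)
$z{\left(v,G \right)} = 69$ ($z{\left(v,G \right)} = 5 + \left(2 + 6\right)^{2} = 5 + 8^{2} = 5 + 64 = 69$)
$z^{3}{\left(f{\left(3 \right)},-5 \right)} = 69^{3} = 328509$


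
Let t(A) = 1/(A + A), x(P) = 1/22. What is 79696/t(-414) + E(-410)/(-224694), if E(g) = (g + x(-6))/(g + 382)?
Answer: -9133538188474171/138411504 ≈ -6.5988e+7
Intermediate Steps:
x(P) = 1/22
E(g) = (1/22 + g)/(382 + g) (E(g) = (g + 1/22)/(g + 382) = (1/22 + g)/(382 + g))
t(A) = 1/(2*A)
79696/t(-414) + E(-410)/(-224694) = 79696/(((½)/(-414))) + ((1/22 - 410)/(382 - 410))/(-224694) = 79696/(((½)*(-1/414))) + (-9019/22/(-28))*(-1/224694) = 79696/(-1/828) - 1/28*(-9019/22)*(-1/224694) = 79696*(-828) + (9019/616)*(-1/224694) = -65988288 - 9019/138411504 = -9133538188474171/138411504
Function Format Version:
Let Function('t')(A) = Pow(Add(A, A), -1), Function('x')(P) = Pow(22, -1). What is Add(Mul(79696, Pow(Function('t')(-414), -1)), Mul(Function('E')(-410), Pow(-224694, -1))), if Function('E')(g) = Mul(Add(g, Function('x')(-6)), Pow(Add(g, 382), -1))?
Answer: Rational(-9133538188474171, 138411504) ≈ -6.5988e+7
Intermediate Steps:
Function('x')(P) = Rational(1, 22)
Function('E')(g) = Mul(Pow(Add(382, g), -1), Add(Rational(1, 22), g)) (Function('E')(g) = Mul(Add(g, Rational(1, 22)), Pow(Add(g, 382), -1)) = Mul(Add(Rational(1, 22), g), Pow(Add(382, g), -1)) = Mul(Pow(Add(382, g), -1), Add(Rational(1, 22), g)))
Function('t')(A) = Mul(Rational(1, 2), Pow(A, -1)) (Function('t')(A) = Pow(Mul(2, A), -1) = Mul(Rational(1, 2), Pow(A, -1)))
Add(Mul(79696, Pow(Function('t')(-414), -1)), Mul(Function('E')(-410), Pow(-224694, -1))) = Add(Mul(79696, Pow(Mul(Rational(1, 2), Pow(-414, -1)), -1)), Mul(Mul(Pow(Add(382, -410), -1), Add(Rational(1, 22), -410)), Pow(-224694, -1))) = Add(Mul(79696, Pow(Mul(Rational(1, 2), Rational(-1, 414)), -1)), Mul(Mul(Pow(-28, -1), Rational(-9019, 22)), Rational(-1, 224694))) = Add(Mul(79696, Pow(Rational(-1, 828), -1)), Mul(Mul(Rational(-1, 28), Rational(-9019, 22)), Rational(-1, 224694))) = Add(Mul(79696, -828), Mul(Rational(9019, 616), Rational(-1, 224694))) = Add(-65988288, Rational(-9019, 138411504)) = Rational(-9133538188474171, 138411504)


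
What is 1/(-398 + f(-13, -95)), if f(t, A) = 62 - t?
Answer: -1/323 ≈ -0.0030960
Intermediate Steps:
1/(-398 + f(-13, -95)) = 1/(-398 + (62 - 1*(-13))) = 1/(-398 + (62 + 13)) = 1/(-398 + 75) = 1/(-323) = -1/323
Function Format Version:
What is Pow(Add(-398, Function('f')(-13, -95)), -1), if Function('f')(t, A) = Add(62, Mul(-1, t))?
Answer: Rational(-1, 323) ≈ -0.0030960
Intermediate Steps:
Pow(Add(-398, Function('f')(-13, -95)), -1) = Pow(Add(-398, Add(62, Mul(-1, -13))), -1) = Pow(Add(-398, Add(62, 13)), -1) = Pow(Add(-398, 75), -1) = Pow(-323, -1) = Rational(-1, 323)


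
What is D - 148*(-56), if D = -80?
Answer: 8208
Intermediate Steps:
D - 148*(-56) = -80 - 148*(-56) = -80 + 8288 = 8208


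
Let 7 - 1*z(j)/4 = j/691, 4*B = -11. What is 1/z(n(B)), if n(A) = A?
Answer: 691/19359 ≈ 0.035694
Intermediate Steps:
B = -11/4 (B = (¼)*(-11) = -11/4 ≈ -2.7500)
z(j) = 28 - 4*j/691
1/z(n(B)) = 1/(28 - 4/691*(-11/4)) = 1/(28 + 11/691) = 1/(19359/691) = 691/19359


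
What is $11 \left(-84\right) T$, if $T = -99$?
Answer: $91476$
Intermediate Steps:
$11 \left(-84\right) T = 11 \left(-84\right) \left(-99\right) = \left(-924\right) \left(-99\right) = 91476$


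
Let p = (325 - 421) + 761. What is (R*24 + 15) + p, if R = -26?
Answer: 56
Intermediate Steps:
p = 665 (p = -96 + 761 = 665)
(R*24 + 15) + p = (-26*24 + 15) + 665 = (-624 + 15) + 665 = -609 + 665 = 56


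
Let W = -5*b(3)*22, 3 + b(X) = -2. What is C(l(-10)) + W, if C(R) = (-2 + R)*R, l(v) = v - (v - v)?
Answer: 670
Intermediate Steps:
b(X) = -5 (b(X) = -3 - 2 = -5)
l(v) = v (l(v) = v - 1*0 = v + 0 = v)
C(R) = R*(-2 + R)
W = 550 (W = -5*(-5)*22 = 25*22 = 550)
C(l(-10)) + W = -10*(-2 - 10) + 550 = -10*(-12) + 550 = 120 + 550 = 670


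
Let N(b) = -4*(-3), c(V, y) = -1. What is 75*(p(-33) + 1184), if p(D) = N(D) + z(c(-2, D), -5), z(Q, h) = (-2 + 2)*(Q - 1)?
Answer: 89700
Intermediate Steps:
N(b) = 12
z(Q, h) = 0 (z(Q, h) = 0*(-1 + Q) = 0)
p(D) = 12 (p(D) = 12 + 0 = 12)
75*(p(-33) + 1184) = 75*(12 + 1184) = 75*1196 = 89700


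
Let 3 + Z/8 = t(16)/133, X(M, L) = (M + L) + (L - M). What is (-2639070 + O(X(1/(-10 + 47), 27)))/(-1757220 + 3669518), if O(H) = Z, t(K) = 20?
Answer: -175499671/127167817 ≈ -1.3801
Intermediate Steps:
X(M, L) = 2*L (X(M, L) = (L + M) + (L - M) = 2*L)
Z = -3032/133 (Z = -24 + 8*(20/133) = -24 + 160/133 = -3032/133 ≈ -22.797)
O(H) = -3032/133
(-2639070 + O(X(1/(-10 + 47), 27)))/(-1757220 + 3669518) = (-2639070 - 3032/133)/(-1757220 + 3669518) = -350999342/133/1912298 = -350999342/133*1/1912298 = -175499671/127167817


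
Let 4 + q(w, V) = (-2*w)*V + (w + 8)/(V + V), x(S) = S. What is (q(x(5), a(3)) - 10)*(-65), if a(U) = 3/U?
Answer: 2275/2 ≈ 1137.5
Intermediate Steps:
q(w, V) = -4 + (8 + w)/(2*V) - 2*V*w (q(w, V) = -4 + ((-2*w)*V + (w + 8)/(V + V)) = -4 + (-2*V*w + (8 + w)/((2*V))) = -4 + (-2*V*w + (8 + w)*(1/(2*V))) = -4 + (-2*V*w + (8 + w)/(2*V)) = -4 + ((8 + w)/(2*V) - 2*V*w) = -4 + (8 + w)/(2*V) - 2*V*w)
(q(x(5), a(3)) - 10)*(-65) = ((8 + 5 - 4*3/3*(2 + (3/3)*5))/(2*((3/3))) - 10)*(-65) = ((8 + 5 - 4*3*(⅓)*(2 + (3*(⅓))*5))/(2*((3*(⅓)))) - 10)*(-65) = ((½)*(8 + 5 - 4*1*(2 + 1*5))/1 - 10)*(-65) = ((½)*1*(8 + 5 - 4*1*(2 + 5)) - 10)*(-65) = ((½)*1*(8 + 5 - 4*1*7) - 10)*(-65) = ((½)*1*(8 + 5 - 28) - 10)*(-65) = ((½)*1*(-15) - 10)*(-65) = (-15/2 - 10)*(-65) = -35/2*(-65) = 2275/2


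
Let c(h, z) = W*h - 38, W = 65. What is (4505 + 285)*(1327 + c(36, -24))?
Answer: 17382910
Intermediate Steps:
c(h, z) = -38 + 65*h (c(h, z) = 65*h - 38 = -38 + 65*h)
(4505 + 285)*(1327 + c(36, -24)) = (4505 + 285)*(1327 + (-38 + 65*36)) = 4790*(1327 + (-38 + 2340)) = 4790*(1327 + 2302) = 4790*3629 = 17382910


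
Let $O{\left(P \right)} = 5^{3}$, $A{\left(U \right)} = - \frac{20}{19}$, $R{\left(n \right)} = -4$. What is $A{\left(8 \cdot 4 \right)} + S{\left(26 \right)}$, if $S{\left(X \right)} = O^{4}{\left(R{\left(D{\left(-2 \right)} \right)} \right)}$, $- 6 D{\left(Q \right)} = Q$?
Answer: $\frac{4638671855}{19} \approx 2.4414 \cdot 10^{8}$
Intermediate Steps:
$D{\left(Q \right)} = - \frac{Q}{6}$
$A{\left(U \right)} = - \frac{20}{19}$ ($A{\left(U \right)} = \left(-20\right) \frac{1}{19} = - \frac{20}{19}$)
$O{\left(P \right)} = 125$
$S{\left(X \right)} = 244140625$ ($S{\left(X \right)} = 125^{4} = 244140625$)
$A{\left(8 \cdot 4 \right)} + S{\left(26 \right)} = - \frac{20}{19} + 244140625 = \frac{4638671855}{19}$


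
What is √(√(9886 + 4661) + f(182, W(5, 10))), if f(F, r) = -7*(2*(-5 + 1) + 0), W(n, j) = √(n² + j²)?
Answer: √(56 + √14547) ≈ 13.290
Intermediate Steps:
W(n, j) = √(j² + n²)
f(F, r) = 56 (f(F, r) = -7*(2*(-4) + 0) = -7*(-8 + 0) = -7*(-8) = 56)
√(√(9886 + 4661) + f(182, W(5, 10))) = √(√(9886 + 4661) + 56) = √(√14547 + 56) = √(56 + √14547)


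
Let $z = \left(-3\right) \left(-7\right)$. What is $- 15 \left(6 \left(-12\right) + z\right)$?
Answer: $765$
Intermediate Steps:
$z = 21$
$- 15 \left(6 \left(-12\right) + z\right) = - 15 \left(6 \left(-12\right) + 21\right) = - 15 \left(-72 + 21\right) = \left(-15\right) \left(-51\right) = 765$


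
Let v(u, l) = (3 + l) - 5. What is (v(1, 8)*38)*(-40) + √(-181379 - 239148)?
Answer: -9120 + I*√420527 ≈ -9120.0 + 648.48*I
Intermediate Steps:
v(u, l) = -2 + l
(v(1, 8)*38)*(-40) + √(-181379 - 239148) = ((-2 + 8)*38)*(-40) + √(-181379 - 239148) = (6*38)*(-40) + √(-420527) = 228*(-40) + I*√420527 = -9120 + I*√420527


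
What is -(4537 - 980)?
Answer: -3557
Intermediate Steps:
-(4537 - 980) = -1*3557 = -3557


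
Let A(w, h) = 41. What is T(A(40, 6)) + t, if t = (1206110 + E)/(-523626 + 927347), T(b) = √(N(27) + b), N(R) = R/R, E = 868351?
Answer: 2074461/403721 + √42 ≈ 11.619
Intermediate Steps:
N(R) = 1
T(b) = √(1 + b)
t = 2074461/403721 (t = (1206110 + 868351)/(-523626 + 927347) = 2074461/403721 ≈ 5.1384)
T(A(40, 6)) + t = √(1 + 41) + 2074461/403721 = √42 + 2074461/403721 = 2074461/403721 + √42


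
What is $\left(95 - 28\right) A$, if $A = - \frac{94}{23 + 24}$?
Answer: $-134$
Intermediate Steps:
$A = -2$ ($A = - \frac{94}{47} = \left(-94\right) \frac{1}{47} = -2$)
$\left(95 - 28\right) A = \left(95 - 28\right) \left(-2\right) = 67 \left(-2\right) = -134$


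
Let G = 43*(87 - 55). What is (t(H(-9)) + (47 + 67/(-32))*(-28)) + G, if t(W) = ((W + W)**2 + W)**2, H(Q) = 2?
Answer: 3541/8 ≈ 442.63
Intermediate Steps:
G = 1376 (G = 43*32 = 1376)
t(W) = (W + 4*W**2)**2 (t(W) = ((2*W)**2 + W)**2 = (4*W**2 + W)**2 = (W + 4*W**2)**2)
(t(H(-9)) + (47 + 67/(-32))*(-28)) + G = (2**2*(1 + 4*2)**2 + (47 + 67/(-32))*(-28)) + 1376 = (4*(1 + 8)**2 + (47 + 67*(-1/32))*(-28)) + 1376 = (4*9**2 + (47 - 67/32)*(-28)) + 1376 = (4*81 + (1437/32)*(-28)) + 1376 = (324 - 10059/8) + 1376 = -7467/8 + 1376 = 3541/8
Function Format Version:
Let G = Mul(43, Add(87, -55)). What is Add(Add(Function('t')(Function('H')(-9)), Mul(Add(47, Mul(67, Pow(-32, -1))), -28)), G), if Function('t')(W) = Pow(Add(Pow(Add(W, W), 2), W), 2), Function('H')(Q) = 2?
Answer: Rational(3541, 8) ≈ 442.63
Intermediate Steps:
G = 1376 (G = Mul(43, 32) = 1376)
Function('t')(W) = Pow(Add(W, Mul(4, Pow(W, 2))), 2) (Function('t')(W) = Pow(Add(Pow(Mul(2, W), 2), W), 2) = Pow(Add(Mul(4, Pow(W, 2)), W), 2) = Pow(Add(W, Mul(4, Pow(W, 2))), 2))
Add(Add(Function('t')(Function('H')(-9)), Mul(Add(47, Mul(67, Pow(-32, -1))), -28)), G) = Add(Add(Mul(Pow(2, 2), Pow(Add(1, Mul(4, 2)), 2)), Mul(Add(47, Mul(67, Pow(-32, -1))), -28)), 1376) = Add(Add(Mul(4, Pow(Add(1, 8), 2)), Mul(Add(47, Mul(67, Rational(-1, 32))), -28)), 1376) = Add(Add(Mul(4, Pow(9, 2)), Mul(Add(47, Rational(-67, 32)), -28)), 1376) = Add(Add(Mul(4, 81), Mul(Rational(1437, 32), -28)), 1376) = Add(Add(324, Rational(-10059, 8)), 1376) = Add(Rational(-7467, 8), 1376) = Rational(3541, 8)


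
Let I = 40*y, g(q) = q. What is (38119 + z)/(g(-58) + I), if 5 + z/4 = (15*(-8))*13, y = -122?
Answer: -31859/4938 ≈ -6.4518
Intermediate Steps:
I = -4880 (I = 40*(-122) = -4880)
z = -6260 (z = -20 + 4*((15*(-8))*13) = -20 + 4*(-120*13) = -20 + 4*(-1560) = -20 - 6240 = -6260)
(38119 + z)/(g(-58) + I) = (38119 - 6260)/(-58 - 4880) = 31859/(-4938) = 31859*(-1/4938) = -31859/4938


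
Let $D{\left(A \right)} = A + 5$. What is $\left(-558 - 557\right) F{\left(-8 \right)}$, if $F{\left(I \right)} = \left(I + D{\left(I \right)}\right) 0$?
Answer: $0$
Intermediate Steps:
$D{\left(A \right)} = 5 + A$
$F{\left(I \right)} = 0$ ($F{\left(I \right)} = \left(I + \left(5 + I\right)\right) 0 = \left(5 + 2 I\right) 0 = 0$)
$\left(-558 - 557\right) F{\left(-8 \right)} = \left(-558 - 557\right) 0 = \left(-1115\right) 0 = 0$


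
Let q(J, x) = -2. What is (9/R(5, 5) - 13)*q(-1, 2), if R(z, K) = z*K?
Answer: 632/25 ≈ 25.280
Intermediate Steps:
R(z, K) = K*z
(9/R(5, 5) - 13)*q(-1, 2) = (9/((5*5)) - 13)*(-2) = (9/25 - 13)*(-2) = -316/25*(-2) = 632/25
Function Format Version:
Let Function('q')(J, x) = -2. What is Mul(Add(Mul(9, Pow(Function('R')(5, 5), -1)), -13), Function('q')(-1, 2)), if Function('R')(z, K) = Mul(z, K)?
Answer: Rational(632, 25) ≈ 25.280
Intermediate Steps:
Function('R')(z, K) = Mul(K, z)
Mul(Add(Mul(9, Pow(Function('R')(5, 5), -1)), -13), Function('q')(-1, 2)) = Mul(Add(Mul(9, Pow(Mul(5, 5), -1)), -13), -2) = Mul(Add(Mul(9, Pow(25, -1)), -13), -2) = Mul(Add(Mul(9, Rational(1, 25)), -13), -2) = Mul(Add(Rational(9, 25), -13), -2) = Mul(Rational(-316, 25), -2) = Rational(632, 25)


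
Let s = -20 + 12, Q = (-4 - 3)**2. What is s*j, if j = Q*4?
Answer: -1568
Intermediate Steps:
Q = 49 (Q = (-7)**2 = 49)
j = 196 (j = 49*4 = 196)
s = -8
s*j = -8*196 = -1568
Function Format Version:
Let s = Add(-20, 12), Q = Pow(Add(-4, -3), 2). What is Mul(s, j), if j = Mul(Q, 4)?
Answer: -1568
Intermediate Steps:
Q = 49 (Q = Pow(-7, 2) = 49)
j = 196 (j = Mul(49, 4) = 196)
s = -8
Mul(s, j) = Mul(-8, 196) = -1568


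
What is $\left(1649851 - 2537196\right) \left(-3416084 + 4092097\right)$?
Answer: $-599856755485$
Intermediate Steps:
$\left(1649851 - 2537196\right) \left(-3416084 + 4092097\right) = \left(-887345\right) 676013 = -599856755485$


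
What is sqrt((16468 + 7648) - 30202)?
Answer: I*sqrt(6086) ≈ 78.013*I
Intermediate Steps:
sqrt((16468 + 7648) - 30202) = sqrt(24116 - 30202) = sqrt(-6086) = I*sqrt(6086)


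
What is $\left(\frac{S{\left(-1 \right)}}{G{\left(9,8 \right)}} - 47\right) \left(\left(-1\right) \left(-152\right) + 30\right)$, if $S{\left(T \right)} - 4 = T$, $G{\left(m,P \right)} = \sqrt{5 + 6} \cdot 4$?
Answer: $-8554 + \frac{273 \sqrt{11}}{22} \approx -8512.8$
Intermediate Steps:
$G{\left(m,P \right)} = 4 \sqrt{11}$ ($G{\left(m,P \right)} = \sqrt{11} \cdot 4 = 4 \sqrt{11}$)
$S{\left(T \right)} = 4 + T$
$\left(\frac{S{\left(-1 \right)}}{G{\left(9,8 \right)}} - 47\right) \left(\left(-1\right) \left(-152\right) + 30\right) = \left(\frac{4 - 1}{4 \sqrt{11}} - 47\right) \left(\left(-1\right) \left(-152\right) + 30\right) = \left(3 \frac{\sqrt{11}}{44} - 47\right) \left(152 + 30\right) = \left(\frac{3 \sqrt{11}}{44} - 47\right) 182 = \left(-47 + \frac{3 \sqrt{11}}{44}\right) 182 = -8554 + \frac{273 \sqrt{11}}{22}$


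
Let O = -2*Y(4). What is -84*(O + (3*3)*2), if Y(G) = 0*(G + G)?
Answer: -1512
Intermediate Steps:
Y(G) = 0 (Y(G) = 0*(2*G) = 0)
O = 0 (O = -2*0 = 0)
-84*(O + (3*3)*2) = -84*(0 + (3*3)*2) = -84*(0 + 9*2) = -84*(0 + 18) = -84*18 = -1512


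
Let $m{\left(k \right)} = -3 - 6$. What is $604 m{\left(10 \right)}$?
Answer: $-5436$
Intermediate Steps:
$m{\left(k \right)} = -9$ ($m{\left(k \right)} = -3 - 6 = -9$)
$604 m{\left(10 \right)} = 604 \left(-9\right) = -5436$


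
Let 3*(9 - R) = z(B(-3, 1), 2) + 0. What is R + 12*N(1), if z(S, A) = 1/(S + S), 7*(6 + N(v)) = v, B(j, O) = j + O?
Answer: -5141/84 ≈ -61.202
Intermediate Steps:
B(j, O) = O + j
N(v) = -6 + v/7
z(S, A) = 1/(2*S)
R = 109/12 (R = 9 - (1/(2*(1 - 3)) + 0)/3 = 9 - ((½)/(-2) + 0)/3 = 9 - ((½)*(-½) + 0)/3 = 9 - (-¼ + 0)/3 = 9 - ⅓*(-¼) = 9 + 1/12 = 109/12 ≈ 9.0833)
R + 12*N(1) = 109/12 + 12*(-6 + (⅐)*1) = 109/12 + 12*(-6 + ⅐) = 109/12 + 12*(-41/7) = 109/12 - 492/7 = -5141/84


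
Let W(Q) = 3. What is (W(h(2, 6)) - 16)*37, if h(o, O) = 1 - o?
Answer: -481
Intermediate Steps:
(W(h(2, 6)) - 16)*37 = (3 - 16)*37 = -13*37 = -481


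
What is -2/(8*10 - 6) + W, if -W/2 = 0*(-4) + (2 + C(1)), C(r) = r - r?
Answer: -149/37 ≈ -4.0270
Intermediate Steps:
C(r) = 0
W = -4 (W = -2*(0*(-4) + (2 + 0)) = -2*(0 + 2) = -2*2 = -4)
-2/(8*10 - 6) + W = -2/(8*10 - 6) - 4 = -2/(80 - 6) - 4 = -2/74 - 4 = -2*1/74 - 4 = -1/37 - 4 = -149/37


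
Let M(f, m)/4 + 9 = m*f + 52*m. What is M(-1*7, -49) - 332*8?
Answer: -11512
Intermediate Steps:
M(f, m) = -36 + 208*m + 4*f*m (M(f, m) = -36 + 4*(m*f + 52*m) = -36 + 4*(f*m + 52*m) = -36 + 4*(52*m + f*m) = -36 + (208*m + 4*f*m) = -36 + 208*m + 4*f*m)
M(-1*7, -49) - 332*8 = (-36 + 208*(-49) + 4*(-1*7)*(-49)) - 332*8 = (-36 - 10192 + 4*(-7)*(-49)) - 1*2656 = (-36 - 10192 + 1372) - 2656 = -8856 - 2656 = -11512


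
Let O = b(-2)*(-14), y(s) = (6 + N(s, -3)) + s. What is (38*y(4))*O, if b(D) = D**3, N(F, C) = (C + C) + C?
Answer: 4256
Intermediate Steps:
N(F, C) = 3*C (N(F, C) = 2*C + C = 3*C)
y(s) = -3 + s (y(s) = (6 + 3*(-3)) + s = (6 - 9) + s = -3 + s)
O = 112 (O = (-2)**3*(-14) = -8*(-14) = 112)
(38*y(4))*O = (38*(-3 + 4))*112 = (38*1)*112 = 38*112 = 4256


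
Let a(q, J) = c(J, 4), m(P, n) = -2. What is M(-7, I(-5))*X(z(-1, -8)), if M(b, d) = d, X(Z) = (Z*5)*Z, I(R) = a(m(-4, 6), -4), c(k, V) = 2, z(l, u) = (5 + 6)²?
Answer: 146410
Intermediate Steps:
z(l, u) = 121 (z(l, u) = 11² = 121)
a(q, J) = 2
I(R) = 2
X(Z) = 5*Z² (X(Z) = (5*Z)*Z = 5*Z²)
M(-7, I(-5))*X(z(-1, -8)) = 2*(5*121²) = 2*(5*14641) = 2*73205 = 146410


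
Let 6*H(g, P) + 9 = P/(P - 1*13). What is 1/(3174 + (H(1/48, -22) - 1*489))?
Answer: 210/563557 ≈ 0.00037263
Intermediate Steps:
H(g, P) = -3/2 + P/(6*(-13 + P)) (H(g, P) = -3/2 + (P/(P - 1*13))/6 = -3/2 + (P/(P - 13))/6 = -3/2 + (P/(-13 + P))/6 = -3/2 + P/(6*(-13 + P)))
1/(3174 + (H(1/48, -22) - 1*489)) = 1/(3174 + ((117 - 8*(-22))/(6*(-13 - 22)) - 1*489)) = 1/(3174 + ((⅙)*(117 + 176)/(-35) - 489)) = 1/(3174 + ((⅙)*(-1/35)*293 - 489)) = 1/(3174 + (-293/210 - 489)) = 1/(3174 - 102983/210) = 1/(563557/210) = 210/563557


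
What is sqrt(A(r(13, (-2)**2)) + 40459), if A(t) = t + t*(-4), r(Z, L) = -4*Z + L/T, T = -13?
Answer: sqrt(6864091)/13 ≈ 201.53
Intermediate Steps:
r(Z, L) = -4*Z - L/13 (r(Z, L) = -4*Z + L/(-13) = -4*Z - L/13)
A(t) = -3*t (A(t) = t - 4*t = -3*t)
sqrt(A(r(13, (-2)**2)) + 40459) = sqrt(-3*(-4*13 - 1/13*(-2)**2) + 40459) = sqrt(-3*(-52 - 1/13*4) + 40459) = sqrt(-3*(-52 - 4/13) + 40459) = sqrt(-3*(-680/13) + 40459) = sqrt(2040/13 + 40459) = sqrt(528007/13) = sqrt(6864091)/13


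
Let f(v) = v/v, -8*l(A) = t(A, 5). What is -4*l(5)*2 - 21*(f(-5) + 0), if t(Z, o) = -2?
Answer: -23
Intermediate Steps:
l(A) = ¼ (l(A) = -⅛*(-2) = ¼)
f(v) = 1
-4*l(5)*2 - 21*(f(-5) + 0) = -4*¼*2 - 21*(1 + 0) = -1*2 - 21*1 = -2 - 21 = -23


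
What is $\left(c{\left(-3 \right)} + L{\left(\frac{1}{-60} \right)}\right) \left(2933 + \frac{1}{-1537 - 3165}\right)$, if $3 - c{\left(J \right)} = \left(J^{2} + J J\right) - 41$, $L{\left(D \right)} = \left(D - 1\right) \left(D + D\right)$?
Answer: $\frac{129251682173}{1692720} \approx 76357.0$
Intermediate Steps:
$L{\left(D \right)} = 2 D \left(-1 + D\right)$ ($L{\left(D \right)} = \left(-1 + D\right) 2 D = 2 D \left(-1 + D\right)$)
$c{\left(J \right)} = 44 - 2 J^{2}$ ($c{\left(J \right)} = 3 - \left(\left(J^{2} + J J\right) - 41\right) = 3 - \left(\left(J^{2} + J^{2}\right) - 41\right) = 3 - \left(2 J^{2} - 41\right) = 3 - \left(-41 + 2 J^{2}\right) = 44 - 2 J^{2}$)
$\left(c{\left(-3 \right)} + L{\left(\frac{1}{-60} \right)}\right) \left(2933 + \frac{1}{-1537 - 3165}\right) = \left(\left(44 - 2 \left(-3\right)^{2}\right) + \frac{2 \left(-1 + \frac{1}{-60}\right)}{-60}\right) \left(2933 + \frac{1}{-1537 - 3165}\right) = \left(\left(44 - 18\right) + 2 \left(- \frac{1}{60}\right) \left(-1 - \frac{1}{60}\right)\right) \left(2933 + \frac{1}{-4702}\right) = \left(\left(44 - 18\right) + 2 \left(- \frac{1}{60}\right) \left(- \frac{61}{60}\right)\right) \left(2933 - \frac{1}{4702}\right) = \left(26 + \frac{61}{1800}\right) \frac{13790965}{4702} = \frac{46861}{1800} \cdot \frac{13790965}{4702} = \frac{129251682173}{1692720}$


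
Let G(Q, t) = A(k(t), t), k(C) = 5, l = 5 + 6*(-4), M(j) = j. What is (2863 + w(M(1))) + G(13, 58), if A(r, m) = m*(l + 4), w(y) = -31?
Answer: 1962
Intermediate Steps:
l = -19 (l = 5 - 24 = -19)
A(r, m) = -15*m (A(r, m) = m*(-19 + 4) = m*(-15) = -15*m)
G(Q, t) = -15*t
(2863 + w(M(1))) + G(13, 58) = (2863 - 31) - 15*58 = 2832 - 870 = 1962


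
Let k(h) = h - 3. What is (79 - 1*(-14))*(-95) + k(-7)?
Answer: -8845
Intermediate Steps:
k(h) = -3 + h
(79 - 1*(-14))*(-95) + k(-7) = (79 - 1*(-14))*(-95) + (-3 - 7) = (79 + 14)*(-95) - 10 = 93*(-95) - 10 = -8835 - 10 = -8845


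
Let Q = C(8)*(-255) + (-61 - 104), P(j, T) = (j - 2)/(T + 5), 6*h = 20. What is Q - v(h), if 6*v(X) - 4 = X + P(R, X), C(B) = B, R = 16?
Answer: -496463/225 ≈ -2206.5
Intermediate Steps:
h = 10/3 (h = (1/6)*20 = 10/3 ≈ 3.3333)
P(j, T) = (-2 + j)/(5 + T)
v(X) = 2/3 + X/6 + 7/(3*(5 + X)) (v(X) = 2/3 + (X + (-2 + 16)/(5 + X))/6 = 2/3 + (X + 14/(5 + X))/6 = 2/3 + (X/6 + 7/(3*(5 + X))) = 2/3 + X/6 + 7/(3*(5 + X)))
Q = -2205 (Q = 8*(-255) + (-61 - 104) = -2040 - 165 = -2205)
Q - v(h) = -2205 - (14 + (4 + 10/3)*(5 + 10/3))/(6*(5 + 10/3)) = -2205 - (14 + (22/3)*(25/3))/(6*25/3) = -2205 - 3*(14 + 550/9)/(6*25) = -2205 - 3*676/(6*25*9) = -2205 - 1*338/225 = -2205 - 338/225 = -496463/225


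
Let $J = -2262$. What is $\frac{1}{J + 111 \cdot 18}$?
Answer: $- \frac{1}{264} \approx -0.0037879$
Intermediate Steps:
$\frac{1}{J + 111 \cdot 18} = \frac{1}{-2262 + 111 \cdot 18} = \frac{1}{-2262 + 1998} = \frac{1}{-264} = - \frac{1}{264}$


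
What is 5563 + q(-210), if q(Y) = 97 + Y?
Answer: 5450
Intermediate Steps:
5563 + q(-210) = 5563 + (97 - 210) = 5563 - 113 = 5450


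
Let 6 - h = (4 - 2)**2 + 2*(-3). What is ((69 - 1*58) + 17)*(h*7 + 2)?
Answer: 1624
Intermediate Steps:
h = 8 (h = 6 - ((4 - 2)**2 + 2*(-3)) = 6 - (2**2 - 6) = 6 - (4 - 6) = 6 - 1*(-2) = 6 + 2 = 8)
((69 - 1*58) + 17)*(h*7 + 2) = ((69 - 1*58) + 17)*(8*7 + 2) = ((69 - 58) + 17)*(56 + 2) = (11 + 17)*58 = 28*58 = 1624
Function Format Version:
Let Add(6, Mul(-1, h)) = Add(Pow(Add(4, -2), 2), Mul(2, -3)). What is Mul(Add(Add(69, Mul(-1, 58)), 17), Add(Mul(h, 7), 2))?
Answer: 1624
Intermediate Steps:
h = 8 (h = Add(6, Mul(-1, Add(Pow(Add(4, -2), 2), Mul(2, -3)))) = Add(6, Mul(-1, Add(Pow(2, 2), -6))) = Add(6, Mul(-1, Add(4, -6))) = Add(6, Mul(-1, -2)) = Add(6, 2) = 8)
Mul(Add(Add(69, Mul(-1, 58)), 17), Add(Mul(h, 7), 2)) = Mul(Add(Add(69, Mul(-1, 58)), 17), Add(Mul(8, 7), 2)) = Mul(Add(Add(69, -58), 17), Add(56, 2)) = Mul(Add(11, 17), 58) = Mul(28, 58) = 1624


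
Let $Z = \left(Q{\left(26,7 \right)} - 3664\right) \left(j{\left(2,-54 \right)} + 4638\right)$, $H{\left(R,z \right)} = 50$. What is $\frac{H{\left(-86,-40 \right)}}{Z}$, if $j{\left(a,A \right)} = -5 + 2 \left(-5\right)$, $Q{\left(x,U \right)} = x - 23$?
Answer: $- \frac{50}{16924803} \approx -2.9542 \cdot 10^{-6}$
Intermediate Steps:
$Q{\left(x,U \right)} = -23 + x$
$j{\left(a,A \right)} = -15$ ($j{\left(a,A \right)} = -5 - 10 = -15$)
$Z = -16924803$ ($Z = \left(\left(-23 + 26\right) - 3664\right) \left(-15 + 4638\right) = \left(3 - 3664\right) 4623 = \left(-3661\right) 4623 = -16924803$)
$\frac{H{\left(-86,-40 \right)}}{Z} = \frac{50}{-16924803} = 50 \left(- \frac{1}{16924803}\right) = - \frac{50}{16924803}$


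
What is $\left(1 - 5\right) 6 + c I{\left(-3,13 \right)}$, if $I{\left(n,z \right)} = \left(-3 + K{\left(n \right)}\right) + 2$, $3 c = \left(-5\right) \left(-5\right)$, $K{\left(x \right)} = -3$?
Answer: $- \frac{172}{3} \approx -57.333$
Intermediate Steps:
$c = \frac{25}{3}$ ($c = \frac{\left(-5\right) \left(-5\right)}{3} = \frac{1}{3} \cdot 25 = \frac{25}{3} \approx 8.3333$)
$I{\left(n,z \right)} = -4$ ($I{\left(n,z \right)} = \left(-3 - 3\right) + 2 = -6 + 2 = -4$)
$\left(1 - 5\right) 6 + c I{\left(-3,13 \right)} = \left(1 - 5\right) 6 + \frac{25}{3} \left(-4\right) = \left(-4\right) 6 - \frac{100}{3} = -24 - \frac{100}{3} = - \frac{172}{3}$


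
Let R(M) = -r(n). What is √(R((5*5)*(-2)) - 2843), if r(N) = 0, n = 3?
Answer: I*√2843 ≈ 53.32*I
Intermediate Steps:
R(M) = 0 (R(M) = -1*0 = 0)
√(R((5*5)*(-2)) - 2843) = √(0 - 2843) = √(-2843) = I*√2843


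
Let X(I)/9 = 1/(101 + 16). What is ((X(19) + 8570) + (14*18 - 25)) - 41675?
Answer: -427413/13 ≈ -32878.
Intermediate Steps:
X(I) = 1/13 (X(I) = 9/(101 + 16) = 9/117 = 9*(1/117) = 1/13)
((X(19) + 8570) + (14*18 - 25)) - 41675 = ((1/13 + 8570) + (14*18 - 25)) - 41675 = (111411/13 + (252 - 25)) - 41675 = (111411/13 + 227) - 41675 = 114362/13 - 41675 = -427413/13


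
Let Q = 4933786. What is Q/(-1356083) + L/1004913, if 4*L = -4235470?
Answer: -12787875813241/2725490871558 ≈ -4.6920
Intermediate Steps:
L = -2117735/2 (L = (¼)*(-4235470) = -2117735/2 ≈ -1.0589e+6)
Q/(-1356083) + L/1004913 = 4933786/(-1356083) - 2117735/2/1004913 = 4933786*(-1/1356083) - 2117735/2*1/1004913 = -4933786/1356083 - 2117735/2009826 = -12787875813241/2725490871558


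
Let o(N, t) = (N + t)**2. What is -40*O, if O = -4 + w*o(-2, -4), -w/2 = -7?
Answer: -20000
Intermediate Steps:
w = 14 (w = -2*(-7) = 14)
O = 500 (O = -4 + 14*(-2 - 4)**2 = -4 + 14*(-6)**2 = -4 + 14*36 = -4 + 504 = 500)
-40*O = -40*500 = -20000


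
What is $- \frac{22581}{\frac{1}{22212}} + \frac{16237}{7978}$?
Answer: $- \frac{4001518837979}{7978} \approx -5.0157 \cdot 10^{8}$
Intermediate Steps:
$- \frac{22581}{\frac{1}{22212}} + \frac{16237}{7978} = - 22581 \frac{1}{\frac{1}{22212}} + 16237 \cdot \frac{1}{7978} = \left(-22581\right) 22212 + \frac{16237}{7978} = -501569172 + \frac{16237}{7978} = - \frac{4001518837979}{7978}$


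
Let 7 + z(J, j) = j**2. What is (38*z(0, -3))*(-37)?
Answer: -2812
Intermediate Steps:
z(J, j) = -7 + j**2
(38*z(0, -3))*(-37) = (38*(-7 + (-3)**2))*(-37) = (38*(-7 + 9))*(-37) = (38*2)*(-37) = 76*(-37) = -2812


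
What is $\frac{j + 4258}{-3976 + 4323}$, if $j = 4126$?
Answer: $\frac{8384}{347} \approx 24.161$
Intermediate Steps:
$\frac{j + 4258}{-3976 + 4323} = \frac{4126 + 4258}{-3976 + 4323} = \frac{8384}{347}$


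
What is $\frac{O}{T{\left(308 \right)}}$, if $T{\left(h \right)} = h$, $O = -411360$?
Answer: $- \frac{102840}{77} \approx -1335.6$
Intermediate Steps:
$\frac{O}{T{\left(308 \right)}} = - \frac{411360}{308} = \left(-411360\right) \frac{1}{308} = - \frac{102840}{77}$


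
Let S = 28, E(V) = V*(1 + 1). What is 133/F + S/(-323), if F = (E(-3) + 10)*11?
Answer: 41727/14212 ≈ 2.9360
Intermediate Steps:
E(V) = 2*V (E(V) = V*2 = 2*V)
F = 44 (F = (2*(-3) + 10)*11 = (-6 + 10)*11 = 4*11 = 44)
133/F + S/(-323) = 133/44 + 28/(-323) = 133*(1/44) + 28*(-1/323) = 133/44 - 28/323 = 41727/14212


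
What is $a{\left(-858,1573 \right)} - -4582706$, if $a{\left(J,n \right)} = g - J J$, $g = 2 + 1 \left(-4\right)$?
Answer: $6055034$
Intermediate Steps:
$g = -2$ ($g = 2 - 4 = -2$)
$a{\left(J,n \right)} = 2 J^{2}$ ($a{\left(J,n \right)} = - 2 - J J = - 2 \left(- J^{2}\right) = 2 J^{2}$)
$a{\left(-858,1573 \right)} - -4582706 = 2 \left(-858\right)^{2} - -4582706 = 2 \cdot 736164 + 4582706 = 1472328 + 4582706 = 6055034$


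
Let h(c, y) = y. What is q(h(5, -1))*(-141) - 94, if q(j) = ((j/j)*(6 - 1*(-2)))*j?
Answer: 1034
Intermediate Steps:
q(j) = 8*j (q(j) = (1*(6 + 2))*j = (1*8)*j = 8*j)
q(h(5, -1))*(-141) - 94 = (8*(-1))*(-141) - 94 = -8*(-141) - 94 = 1128 - 94 = 1034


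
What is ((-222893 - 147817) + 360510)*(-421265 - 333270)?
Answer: 7696257000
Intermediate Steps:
((-222893 - 147817) + 360510)*(-421265 - 333270) = (-370710 + 360510)*(-754535) = -10200*(-754535) = 7696257000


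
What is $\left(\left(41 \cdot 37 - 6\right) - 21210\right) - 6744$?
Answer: $-26443$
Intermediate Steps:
$\left(\left(41 \cdot 37 - 6\right) - 21210\right) - 6744 = \left(\left(1517 - 6\right) - 21210\right) - 6744 = \left(1511 - 21210\right) - 6744 = -19699 - 6744 = -26443$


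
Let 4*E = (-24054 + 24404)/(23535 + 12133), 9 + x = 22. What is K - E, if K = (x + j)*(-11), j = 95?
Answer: -84747343/71336 ≈ -1188.0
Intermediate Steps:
x = 13 (x = -9 + 22 = 13)
E = 175/71336 (E = ((-24054 + 24404)/(23535 + 12133))/4 = (350/35668)/4 = (350*(1/35668))/4 = (¼)*(175/17834) = 175/71336 ≈ 0.0024532)
K = -1188 (K = (13 + 95)*(-11) = 108*(-11) = -1188)
K - E = -1188 - 1*175/71336 = -1188 - 175/71336 = -84747343/71336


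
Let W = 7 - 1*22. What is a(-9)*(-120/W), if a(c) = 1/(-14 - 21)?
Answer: -8/35 ≈ -0.22857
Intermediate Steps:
W = -15 (W = 7 - 22 = -15)
a(c) = -1/35 (a(c) = 1/(-35) = -1/35)
a(-9)*(-120/W) = -(-24)/(7*(-15)) = -(-24)*(-1)/(7*15) = -1/35*8 = -8/35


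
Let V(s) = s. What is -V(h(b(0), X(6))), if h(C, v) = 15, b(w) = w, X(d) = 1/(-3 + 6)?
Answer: -15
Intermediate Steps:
X(d) = 1/3
-V(h(b(0), X(6))) = -1*15 = -15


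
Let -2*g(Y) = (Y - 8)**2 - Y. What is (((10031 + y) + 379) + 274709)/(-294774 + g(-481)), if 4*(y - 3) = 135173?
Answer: -1275661/1658300 ≈ -0.76926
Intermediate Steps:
y = 135185/4 (y = 3 + (1/4)*135173 = 3 + 135173/4 = 135185/4 ≈ 33796.)
g(Y) = Y/2 - (-8 + Y)**2/2 (g(Y) = -((Y - 8)**2 - Y)/2 = -((-8 + Y)**2 - Y)/2 = Y/2 - (-8 + Y)**2/2)
(((10031 + y) + 379) + 274709)/(-294774 + g(-481)) = (((10031 + 135185/4) + 379) + 274709)/(-294774 + ((1/2)*(-481) - (-8 - 481)**2/2)) = ((175309/4 + 379) + 274709)/(-294774 + (-481/2 - 1/2*(-489)**2)) = (176825/4 + 274709)/(-294774 + (-481/2 - 1/2*239121)) = 1275661/(4*(-294774 + (-481/2 - 239121/2))) = 1275661/(4*(-294774 - 119801)) = (1275661/4)/(-414575) = (1275661/4)*(-1/414575) = -1275661/1658300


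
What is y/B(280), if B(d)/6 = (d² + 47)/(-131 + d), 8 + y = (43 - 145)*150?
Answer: -1140446/235341 ≈ -4.8459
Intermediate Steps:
y = -15308 (y = -8 + (43 - 145)*150 = -8 - 102*150 = -8 - 15300 = -15308)
B(d) = 6*(47 + d²)/(-131 + d) (B(d) = 6*((d² + 47)/(-131 + d)) = 6*((47 + d²)/(-131 + d)) = 6*(47 + d²)/(-131 + d))
y/B(280) = -15308*(-131 + 280)/(6*(47 + 280²)) = -15308*149/(6*(47 + 78400)) = -15308/(6*(1/149)*78447) = -15308/470682/149 = -15308*149/470682 = -1140446/235341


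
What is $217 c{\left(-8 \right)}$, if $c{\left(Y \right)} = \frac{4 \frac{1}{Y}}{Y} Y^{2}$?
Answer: $868$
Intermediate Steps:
$c{\left(Y \right)} = 4$ ($c{\left(Y \right)} = \frac{4}{Y^{2}} Y^{2} = 4$)
$217 c{\left(-8 \right)} = 217 \cdot 4 = 868$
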